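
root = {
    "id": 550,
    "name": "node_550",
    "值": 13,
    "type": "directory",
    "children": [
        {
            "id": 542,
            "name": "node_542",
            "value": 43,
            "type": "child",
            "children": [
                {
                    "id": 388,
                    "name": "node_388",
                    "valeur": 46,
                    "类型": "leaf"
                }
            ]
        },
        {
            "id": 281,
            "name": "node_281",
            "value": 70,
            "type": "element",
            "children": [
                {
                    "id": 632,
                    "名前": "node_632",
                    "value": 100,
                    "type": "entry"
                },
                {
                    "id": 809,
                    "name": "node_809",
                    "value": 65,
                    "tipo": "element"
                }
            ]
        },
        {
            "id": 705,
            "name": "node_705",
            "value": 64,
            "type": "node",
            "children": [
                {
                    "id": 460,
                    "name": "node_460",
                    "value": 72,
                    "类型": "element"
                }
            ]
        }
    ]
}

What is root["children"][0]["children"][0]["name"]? "node_388"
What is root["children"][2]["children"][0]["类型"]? "element"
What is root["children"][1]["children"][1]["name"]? "node_809"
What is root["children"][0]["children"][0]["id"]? 388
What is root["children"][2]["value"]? 64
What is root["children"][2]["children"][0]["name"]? "node_460"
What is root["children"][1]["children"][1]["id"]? 809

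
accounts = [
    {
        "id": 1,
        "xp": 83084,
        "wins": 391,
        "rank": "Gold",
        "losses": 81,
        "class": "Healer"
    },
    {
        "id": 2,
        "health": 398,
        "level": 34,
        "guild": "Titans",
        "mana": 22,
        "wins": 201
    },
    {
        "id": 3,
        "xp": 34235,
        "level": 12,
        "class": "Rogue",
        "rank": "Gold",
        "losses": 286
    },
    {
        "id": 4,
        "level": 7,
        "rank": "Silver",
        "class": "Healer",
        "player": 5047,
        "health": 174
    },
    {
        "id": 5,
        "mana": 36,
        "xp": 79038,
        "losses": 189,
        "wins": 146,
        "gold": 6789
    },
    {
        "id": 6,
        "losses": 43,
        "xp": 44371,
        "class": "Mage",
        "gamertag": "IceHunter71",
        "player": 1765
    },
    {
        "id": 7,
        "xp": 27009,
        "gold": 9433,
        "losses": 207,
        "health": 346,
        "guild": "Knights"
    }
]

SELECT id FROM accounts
[1, 2, 3, 4, 5, 6, 7]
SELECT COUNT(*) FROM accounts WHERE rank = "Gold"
2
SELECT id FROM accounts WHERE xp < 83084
[3, 5, 6, 7]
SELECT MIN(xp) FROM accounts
27009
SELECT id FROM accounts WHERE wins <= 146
[5]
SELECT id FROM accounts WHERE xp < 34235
[7]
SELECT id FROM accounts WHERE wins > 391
[]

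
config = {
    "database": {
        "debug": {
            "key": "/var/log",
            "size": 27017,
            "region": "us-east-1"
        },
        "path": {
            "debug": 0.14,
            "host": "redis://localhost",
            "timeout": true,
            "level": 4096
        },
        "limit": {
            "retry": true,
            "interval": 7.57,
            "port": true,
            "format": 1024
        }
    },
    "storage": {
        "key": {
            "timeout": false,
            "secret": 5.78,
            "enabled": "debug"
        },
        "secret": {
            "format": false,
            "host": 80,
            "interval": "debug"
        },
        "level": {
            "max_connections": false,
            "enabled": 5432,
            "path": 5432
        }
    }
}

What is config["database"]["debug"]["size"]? 27017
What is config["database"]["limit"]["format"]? 1024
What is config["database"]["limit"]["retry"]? True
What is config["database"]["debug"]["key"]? "/var/log"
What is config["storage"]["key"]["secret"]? 5.78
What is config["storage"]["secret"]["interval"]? "debug"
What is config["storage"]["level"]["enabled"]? 5432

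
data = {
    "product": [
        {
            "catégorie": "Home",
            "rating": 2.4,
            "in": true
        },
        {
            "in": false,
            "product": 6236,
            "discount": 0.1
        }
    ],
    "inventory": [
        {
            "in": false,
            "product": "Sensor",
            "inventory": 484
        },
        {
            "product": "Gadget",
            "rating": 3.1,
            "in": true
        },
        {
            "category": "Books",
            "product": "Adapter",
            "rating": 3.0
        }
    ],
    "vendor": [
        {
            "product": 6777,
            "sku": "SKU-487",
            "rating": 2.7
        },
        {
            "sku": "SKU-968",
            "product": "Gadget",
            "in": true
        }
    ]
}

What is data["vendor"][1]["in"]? True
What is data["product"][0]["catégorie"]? "Home"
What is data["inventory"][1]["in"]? True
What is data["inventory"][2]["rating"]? 3.0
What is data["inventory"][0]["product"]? "Sensor"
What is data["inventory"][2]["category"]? "Books"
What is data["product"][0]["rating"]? 2.4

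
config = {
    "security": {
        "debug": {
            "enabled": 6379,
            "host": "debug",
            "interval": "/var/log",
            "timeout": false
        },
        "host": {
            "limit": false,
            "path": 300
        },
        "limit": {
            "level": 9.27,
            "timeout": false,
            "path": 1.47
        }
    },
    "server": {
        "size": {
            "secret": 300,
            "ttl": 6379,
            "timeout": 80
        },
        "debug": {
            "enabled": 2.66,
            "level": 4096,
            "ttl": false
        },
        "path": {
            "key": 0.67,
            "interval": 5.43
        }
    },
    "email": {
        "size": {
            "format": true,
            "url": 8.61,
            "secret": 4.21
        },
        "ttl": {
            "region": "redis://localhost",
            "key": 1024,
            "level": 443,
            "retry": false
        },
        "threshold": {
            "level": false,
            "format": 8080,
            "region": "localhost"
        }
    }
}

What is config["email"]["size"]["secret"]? 4.21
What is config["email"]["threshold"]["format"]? 8080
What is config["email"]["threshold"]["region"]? "localhost"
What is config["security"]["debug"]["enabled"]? 6379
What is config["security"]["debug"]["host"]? "debug"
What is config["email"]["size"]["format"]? True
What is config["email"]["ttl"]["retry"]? False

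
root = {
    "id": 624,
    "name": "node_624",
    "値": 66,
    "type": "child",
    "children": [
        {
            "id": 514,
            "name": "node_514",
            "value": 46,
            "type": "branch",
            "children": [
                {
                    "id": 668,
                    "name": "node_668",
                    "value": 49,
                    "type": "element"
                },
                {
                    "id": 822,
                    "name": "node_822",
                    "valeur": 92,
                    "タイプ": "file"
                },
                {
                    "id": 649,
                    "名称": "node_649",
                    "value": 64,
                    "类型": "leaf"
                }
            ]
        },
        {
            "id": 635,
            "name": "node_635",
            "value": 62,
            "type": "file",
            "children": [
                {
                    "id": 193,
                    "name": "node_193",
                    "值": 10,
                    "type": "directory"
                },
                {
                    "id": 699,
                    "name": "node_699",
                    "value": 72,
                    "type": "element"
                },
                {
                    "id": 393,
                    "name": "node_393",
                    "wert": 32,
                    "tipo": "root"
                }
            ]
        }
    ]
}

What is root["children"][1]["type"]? "file"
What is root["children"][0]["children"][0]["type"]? "element"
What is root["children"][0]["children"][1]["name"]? "node_822"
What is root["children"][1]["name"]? "node_635"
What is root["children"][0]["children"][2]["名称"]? "node_649"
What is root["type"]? "child"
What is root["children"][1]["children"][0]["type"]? "directory"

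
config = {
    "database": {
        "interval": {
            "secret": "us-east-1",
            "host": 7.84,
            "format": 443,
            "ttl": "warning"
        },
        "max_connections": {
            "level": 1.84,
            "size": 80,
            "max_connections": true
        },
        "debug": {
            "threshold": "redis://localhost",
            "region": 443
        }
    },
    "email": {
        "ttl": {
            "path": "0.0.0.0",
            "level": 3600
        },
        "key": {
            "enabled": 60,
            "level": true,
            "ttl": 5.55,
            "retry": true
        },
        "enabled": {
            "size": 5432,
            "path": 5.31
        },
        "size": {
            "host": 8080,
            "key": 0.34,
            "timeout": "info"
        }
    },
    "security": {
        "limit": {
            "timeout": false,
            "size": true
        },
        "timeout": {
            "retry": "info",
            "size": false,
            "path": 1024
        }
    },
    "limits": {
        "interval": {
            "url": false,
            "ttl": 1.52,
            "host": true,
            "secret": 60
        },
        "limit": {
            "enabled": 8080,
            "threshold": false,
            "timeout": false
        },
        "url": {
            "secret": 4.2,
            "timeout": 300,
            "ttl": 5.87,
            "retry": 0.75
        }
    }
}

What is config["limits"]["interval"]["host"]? True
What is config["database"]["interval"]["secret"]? "us-east-1"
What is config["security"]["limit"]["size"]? True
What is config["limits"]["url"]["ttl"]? 5.87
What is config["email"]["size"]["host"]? 8080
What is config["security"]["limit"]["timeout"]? False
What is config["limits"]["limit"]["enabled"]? 8080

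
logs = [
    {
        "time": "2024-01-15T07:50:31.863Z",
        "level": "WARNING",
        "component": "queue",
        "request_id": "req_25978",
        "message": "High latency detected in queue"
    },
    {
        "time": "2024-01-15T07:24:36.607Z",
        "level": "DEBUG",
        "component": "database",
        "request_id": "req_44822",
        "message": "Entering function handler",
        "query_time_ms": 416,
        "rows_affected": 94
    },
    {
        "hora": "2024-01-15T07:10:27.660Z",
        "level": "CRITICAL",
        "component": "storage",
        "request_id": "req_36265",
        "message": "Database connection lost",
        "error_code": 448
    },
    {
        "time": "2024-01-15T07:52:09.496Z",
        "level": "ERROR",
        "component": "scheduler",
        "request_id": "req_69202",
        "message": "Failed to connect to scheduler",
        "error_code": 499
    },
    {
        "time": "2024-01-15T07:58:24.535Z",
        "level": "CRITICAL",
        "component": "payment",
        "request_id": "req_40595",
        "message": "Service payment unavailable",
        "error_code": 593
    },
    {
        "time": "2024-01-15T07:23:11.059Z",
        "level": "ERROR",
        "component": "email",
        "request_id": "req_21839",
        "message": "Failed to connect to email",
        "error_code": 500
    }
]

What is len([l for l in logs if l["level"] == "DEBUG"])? 1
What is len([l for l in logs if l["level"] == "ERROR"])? 2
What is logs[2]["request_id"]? "req_36265"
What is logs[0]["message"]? "High latency detected in queue"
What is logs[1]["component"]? "database"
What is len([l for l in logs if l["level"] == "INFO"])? 0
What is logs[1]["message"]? "Entering function handler"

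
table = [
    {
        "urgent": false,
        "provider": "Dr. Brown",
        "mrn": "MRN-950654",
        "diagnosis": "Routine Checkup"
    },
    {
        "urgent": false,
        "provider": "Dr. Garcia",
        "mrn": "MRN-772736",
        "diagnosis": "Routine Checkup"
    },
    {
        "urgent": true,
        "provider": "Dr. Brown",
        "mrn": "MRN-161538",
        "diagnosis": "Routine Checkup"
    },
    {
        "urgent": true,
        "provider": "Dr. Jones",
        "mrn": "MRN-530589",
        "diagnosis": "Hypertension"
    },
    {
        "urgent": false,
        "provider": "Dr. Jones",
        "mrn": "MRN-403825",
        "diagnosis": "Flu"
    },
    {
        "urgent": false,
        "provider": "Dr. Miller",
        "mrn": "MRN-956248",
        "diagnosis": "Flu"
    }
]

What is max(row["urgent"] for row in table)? True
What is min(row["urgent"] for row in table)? False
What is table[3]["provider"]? "Dr. Jones"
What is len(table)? 6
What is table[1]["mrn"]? "MRN-772736"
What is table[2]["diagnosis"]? "Routine Checkup"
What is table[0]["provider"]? "Dr. Brown"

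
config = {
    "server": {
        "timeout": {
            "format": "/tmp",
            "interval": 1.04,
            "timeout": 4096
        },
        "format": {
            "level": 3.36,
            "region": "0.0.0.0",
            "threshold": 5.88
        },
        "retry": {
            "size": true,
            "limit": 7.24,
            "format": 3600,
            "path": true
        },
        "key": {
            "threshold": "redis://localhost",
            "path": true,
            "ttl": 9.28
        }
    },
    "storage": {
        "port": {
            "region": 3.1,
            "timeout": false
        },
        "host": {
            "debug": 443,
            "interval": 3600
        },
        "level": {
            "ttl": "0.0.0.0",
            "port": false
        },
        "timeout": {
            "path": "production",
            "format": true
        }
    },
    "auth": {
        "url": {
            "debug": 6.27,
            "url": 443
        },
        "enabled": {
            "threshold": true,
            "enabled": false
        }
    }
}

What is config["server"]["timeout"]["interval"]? 1.04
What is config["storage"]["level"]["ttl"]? "0.0.0.0"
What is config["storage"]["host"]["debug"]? 443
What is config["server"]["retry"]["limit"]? 7.24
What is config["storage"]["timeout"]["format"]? True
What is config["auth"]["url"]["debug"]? 6.27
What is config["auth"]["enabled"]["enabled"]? False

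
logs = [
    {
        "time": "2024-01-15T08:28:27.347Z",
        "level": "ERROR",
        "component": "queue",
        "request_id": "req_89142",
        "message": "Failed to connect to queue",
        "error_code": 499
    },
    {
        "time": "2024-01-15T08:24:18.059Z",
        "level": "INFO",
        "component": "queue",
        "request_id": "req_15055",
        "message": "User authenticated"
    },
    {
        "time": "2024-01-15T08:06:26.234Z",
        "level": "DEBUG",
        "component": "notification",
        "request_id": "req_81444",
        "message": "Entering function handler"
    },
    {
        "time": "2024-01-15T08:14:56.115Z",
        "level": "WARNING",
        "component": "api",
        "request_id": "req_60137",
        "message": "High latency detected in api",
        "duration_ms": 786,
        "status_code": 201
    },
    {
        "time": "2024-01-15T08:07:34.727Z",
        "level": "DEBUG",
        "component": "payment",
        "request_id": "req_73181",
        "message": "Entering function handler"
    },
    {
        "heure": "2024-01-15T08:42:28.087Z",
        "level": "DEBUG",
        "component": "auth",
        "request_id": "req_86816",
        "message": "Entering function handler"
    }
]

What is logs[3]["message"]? "High latency detected in api"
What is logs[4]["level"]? "DEBUG"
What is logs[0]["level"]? "ERROR"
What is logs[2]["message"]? "Entering function handler"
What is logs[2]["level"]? "DEBUG"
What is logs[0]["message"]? "Failed to connect to queue"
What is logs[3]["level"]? "WARNING"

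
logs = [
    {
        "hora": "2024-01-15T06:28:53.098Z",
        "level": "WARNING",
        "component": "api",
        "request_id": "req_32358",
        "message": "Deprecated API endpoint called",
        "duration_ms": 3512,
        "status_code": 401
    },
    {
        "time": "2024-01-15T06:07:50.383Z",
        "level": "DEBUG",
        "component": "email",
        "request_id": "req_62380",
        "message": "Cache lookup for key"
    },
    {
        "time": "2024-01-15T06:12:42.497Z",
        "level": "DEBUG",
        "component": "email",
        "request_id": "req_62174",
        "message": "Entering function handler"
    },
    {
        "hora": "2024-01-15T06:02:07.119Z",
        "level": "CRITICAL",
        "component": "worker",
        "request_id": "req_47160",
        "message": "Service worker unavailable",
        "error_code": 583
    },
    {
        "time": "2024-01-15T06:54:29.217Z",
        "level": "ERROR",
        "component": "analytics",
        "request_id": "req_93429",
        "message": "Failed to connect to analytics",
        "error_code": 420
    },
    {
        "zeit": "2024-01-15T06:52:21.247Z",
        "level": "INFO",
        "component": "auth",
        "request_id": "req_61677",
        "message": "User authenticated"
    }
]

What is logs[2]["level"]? "DEBUG"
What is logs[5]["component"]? "auth"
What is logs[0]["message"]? "Deprecated API endpoint called"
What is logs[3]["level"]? "CRITICAL"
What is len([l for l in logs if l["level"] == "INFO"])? 1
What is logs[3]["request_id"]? "req_47160"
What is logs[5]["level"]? "INFO"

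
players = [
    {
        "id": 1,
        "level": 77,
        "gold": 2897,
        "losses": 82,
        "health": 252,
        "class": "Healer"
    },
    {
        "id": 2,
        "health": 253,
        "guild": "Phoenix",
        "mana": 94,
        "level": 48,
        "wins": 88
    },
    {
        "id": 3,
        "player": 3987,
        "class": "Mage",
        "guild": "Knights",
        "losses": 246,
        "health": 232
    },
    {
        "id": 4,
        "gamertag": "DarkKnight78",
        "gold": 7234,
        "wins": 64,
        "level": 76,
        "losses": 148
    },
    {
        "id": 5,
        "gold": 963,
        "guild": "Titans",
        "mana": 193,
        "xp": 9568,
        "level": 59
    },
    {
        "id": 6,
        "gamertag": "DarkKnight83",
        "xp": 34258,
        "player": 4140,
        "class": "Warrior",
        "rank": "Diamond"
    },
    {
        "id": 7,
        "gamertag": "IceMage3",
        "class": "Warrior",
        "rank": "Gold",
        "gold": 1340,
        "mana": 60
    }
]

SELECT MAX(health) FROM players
253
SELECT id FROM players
[1, 2, 3, 4, 5, 6, 7]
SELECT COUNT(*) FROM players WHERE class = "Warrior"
2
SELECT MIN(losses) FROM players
82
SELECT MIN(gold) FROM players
963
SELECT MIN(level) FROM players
48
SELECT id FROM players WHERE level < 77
[2, 4, 5]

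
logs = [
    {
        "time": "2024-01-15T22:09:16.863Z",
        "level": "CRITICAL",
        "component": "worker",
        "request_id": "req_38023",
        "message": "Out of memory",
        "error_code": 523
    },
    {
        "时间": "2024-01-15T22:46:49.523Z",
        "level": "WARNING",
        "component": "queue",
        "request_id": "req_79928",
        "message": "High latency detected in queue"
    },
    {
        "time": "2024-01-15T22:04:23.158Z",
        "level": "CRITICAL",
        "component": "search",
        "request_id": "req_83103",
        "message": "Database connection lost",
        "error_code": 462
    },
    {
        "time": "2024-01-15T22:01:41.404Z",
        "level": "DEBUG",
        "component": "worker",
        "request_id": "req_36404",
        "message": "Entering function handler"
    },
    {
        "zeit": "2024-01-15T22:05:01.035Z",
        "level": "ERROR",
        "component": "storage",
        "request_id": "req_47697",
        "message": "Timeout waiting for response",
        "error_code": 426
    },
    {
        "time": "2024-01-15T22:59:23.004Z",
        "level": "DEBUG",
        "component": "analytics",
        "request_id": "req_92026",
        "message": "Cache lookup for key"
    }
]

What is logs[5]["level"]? "DEBUG"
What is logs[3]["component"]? "worker"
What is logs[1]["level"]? "WARNING"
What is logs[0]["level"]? "CRITICAL"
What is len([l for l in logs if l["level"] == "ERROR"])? 1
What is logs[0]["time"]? "2024-01-15T22:09:16.863Z"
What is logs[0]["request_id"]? "req_38023"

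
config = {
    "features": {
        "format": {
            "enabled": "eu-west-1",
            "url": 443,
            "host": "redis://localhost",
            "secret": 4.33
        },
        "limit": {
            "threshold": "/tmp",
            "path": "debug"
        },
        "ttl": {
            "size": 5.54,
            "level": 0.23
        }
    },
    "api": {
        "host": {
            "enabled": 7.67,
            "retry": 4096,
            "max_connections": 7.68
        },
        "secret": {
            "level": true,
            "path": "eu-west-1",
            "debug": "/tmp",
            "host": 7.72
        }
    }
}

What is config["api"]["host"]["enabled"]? 7.67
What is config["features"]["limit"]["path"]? "debug"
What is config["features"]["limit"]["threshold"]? "/tmp"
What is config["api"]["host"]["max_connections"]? 7.68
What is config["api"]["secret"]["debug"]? "/tmp"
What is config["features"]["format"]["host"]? "redis://localhost"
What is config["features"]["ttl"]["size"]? 5.54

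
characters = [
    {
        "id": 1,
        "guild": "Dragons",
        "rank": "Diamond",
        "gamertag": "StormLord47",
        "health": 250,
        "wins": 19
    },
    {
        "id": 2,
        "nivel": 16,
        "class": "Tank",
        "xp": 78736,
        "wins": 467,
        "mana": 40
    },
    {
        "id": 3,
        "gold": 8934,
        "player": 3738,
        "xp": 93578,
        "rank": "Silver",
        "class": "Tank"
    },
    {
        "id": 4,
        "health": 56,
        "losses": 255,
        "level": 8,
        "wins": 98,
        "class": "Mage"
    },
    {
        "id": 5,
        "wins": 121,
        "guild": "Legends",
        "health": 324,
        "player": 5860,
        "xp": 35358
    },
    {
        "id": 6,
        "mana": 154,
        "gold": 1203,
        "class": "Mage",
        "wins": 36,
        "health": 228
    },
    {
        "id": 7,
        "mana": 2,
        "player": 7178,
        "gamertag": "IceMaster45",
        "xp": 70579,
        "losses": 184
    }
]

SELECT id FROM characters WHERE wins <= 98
[1, 4, 6]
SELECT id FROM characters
[1, 2, 3, 4, 5, 6, 7]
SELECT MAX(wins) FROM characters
467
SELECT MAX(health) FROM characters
324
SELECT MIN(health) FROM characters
56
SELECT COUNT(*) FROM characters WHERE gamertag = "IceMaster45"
1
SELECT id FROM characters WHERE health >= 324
[5]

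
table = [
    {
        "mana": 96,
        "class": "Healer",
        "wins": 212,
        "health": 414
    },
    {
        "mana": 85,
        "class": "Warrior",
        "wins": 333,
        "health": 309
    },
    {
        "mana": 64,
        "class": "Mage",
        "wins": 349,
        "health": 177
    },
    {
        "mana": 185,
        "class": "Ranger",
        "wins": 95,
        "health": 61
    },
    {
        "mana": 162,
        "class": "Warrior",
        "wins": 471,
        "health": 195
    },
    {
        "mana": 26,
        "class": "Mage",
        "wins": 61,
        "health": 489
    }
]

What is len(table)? 6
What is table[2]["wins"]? 349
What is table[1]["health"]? 309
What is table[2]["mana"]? 64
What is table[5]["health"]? 489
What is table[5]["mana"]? 26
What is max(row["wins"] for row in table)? 471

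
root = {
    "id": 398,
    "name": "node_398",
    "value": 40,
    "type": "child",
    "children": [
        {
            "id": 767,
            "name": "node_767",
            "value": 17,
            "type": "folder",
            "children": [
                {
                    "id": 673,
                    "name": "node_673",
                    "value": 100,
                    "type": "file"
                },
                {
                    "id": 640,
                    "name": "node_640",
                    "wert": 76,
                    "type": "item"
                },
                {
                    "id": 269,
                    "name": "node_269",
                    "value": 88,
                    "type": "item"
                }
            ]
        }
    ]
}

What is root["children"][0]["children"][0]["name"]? "node_673"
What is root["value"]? 40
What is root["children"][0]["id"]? 767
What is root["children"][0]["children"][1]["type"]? "item"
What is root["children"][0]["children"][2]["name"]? "node_269"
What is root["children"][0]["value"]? 17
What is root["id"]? 398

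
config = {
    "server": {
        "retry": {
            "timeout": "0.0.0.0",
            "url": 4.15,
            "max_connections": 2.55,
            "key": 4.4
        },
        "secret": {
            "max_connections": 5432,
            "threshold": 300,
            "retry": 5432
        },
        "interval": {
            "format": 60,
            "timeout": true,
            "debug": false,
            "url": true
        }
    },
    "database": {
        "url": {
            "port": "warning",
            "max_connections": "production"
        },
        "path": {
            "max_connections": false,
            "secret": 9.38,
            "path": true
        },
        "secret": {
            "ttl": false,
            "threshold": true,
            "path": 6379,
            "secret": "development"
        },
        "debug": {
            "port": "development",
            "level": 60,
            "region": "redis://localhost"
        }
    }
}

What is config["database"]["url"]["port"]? "warning"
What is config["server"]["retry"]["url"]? 4.15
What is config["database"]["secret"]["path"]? 6379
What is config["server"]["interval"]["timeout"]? True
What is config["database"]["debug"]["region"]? "redis://localhost"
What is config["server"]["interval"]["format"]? 60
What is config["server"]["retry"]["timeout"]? "0.0.0.0"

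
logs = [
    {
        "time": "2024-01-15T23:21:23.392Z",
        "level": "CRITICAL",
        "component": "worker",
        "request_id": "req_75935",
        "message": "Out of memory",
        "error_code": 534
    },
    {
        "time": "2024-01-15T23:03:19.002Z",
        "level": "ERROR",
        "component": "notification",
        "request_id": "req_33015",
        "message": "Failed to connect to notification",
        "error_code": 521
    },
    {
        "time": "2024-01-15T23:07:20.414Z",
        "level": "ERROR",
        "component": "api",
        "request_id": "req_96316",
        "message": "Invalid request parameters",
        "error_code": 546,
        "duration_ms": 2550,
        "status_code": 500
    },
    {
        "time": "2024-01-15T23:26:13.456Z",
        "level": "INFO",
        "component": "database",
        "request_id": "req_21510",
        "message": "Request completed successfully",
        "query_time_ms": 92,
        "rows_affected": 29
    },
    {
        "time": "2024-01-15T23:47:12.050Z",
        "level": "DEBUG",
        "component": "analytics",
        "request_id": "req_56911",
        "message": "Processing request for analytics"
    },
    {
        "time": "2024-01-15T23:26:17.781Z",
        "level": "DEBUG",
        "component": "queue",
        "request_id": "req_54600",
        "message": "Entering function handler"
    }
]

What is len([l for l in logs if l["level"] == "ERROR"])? 2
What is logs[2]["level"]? "ERROR"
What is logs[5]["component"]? "queue"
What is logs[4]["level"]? "DEBUG"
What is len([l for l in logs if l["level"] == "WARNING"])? 0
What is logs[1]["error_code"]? 521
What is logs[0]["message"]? "Out of memory"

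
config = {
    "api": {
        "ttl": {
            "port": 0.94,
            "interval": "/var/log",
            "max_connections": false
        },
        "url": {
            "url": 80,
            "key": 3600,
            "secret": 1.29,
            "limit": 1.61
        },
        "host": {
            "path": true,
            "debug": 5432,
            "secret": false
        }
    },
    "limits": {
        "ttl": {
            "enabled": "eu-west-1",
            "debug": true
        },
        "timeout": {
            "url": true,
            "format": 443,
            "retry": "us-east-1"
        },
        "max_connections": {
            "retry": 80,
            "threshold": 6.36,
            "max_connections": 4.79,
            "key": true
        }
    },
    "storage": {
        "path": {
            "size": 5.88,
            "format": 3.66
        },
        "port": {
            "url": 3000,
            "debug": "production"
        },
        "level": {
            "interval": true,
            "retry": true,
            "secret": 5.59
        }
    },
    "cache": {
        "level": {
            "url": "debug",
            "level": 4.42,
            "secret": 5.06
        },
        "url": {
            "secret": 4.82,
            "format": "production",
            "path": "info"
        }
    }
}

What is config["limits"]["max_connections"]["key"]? True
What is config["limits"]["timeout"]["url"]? True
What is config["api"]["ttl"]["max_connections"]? False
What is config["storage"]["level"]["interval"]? True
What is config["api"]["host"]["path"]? True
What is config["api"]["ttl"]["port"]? 0.94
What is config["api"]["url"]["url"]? 80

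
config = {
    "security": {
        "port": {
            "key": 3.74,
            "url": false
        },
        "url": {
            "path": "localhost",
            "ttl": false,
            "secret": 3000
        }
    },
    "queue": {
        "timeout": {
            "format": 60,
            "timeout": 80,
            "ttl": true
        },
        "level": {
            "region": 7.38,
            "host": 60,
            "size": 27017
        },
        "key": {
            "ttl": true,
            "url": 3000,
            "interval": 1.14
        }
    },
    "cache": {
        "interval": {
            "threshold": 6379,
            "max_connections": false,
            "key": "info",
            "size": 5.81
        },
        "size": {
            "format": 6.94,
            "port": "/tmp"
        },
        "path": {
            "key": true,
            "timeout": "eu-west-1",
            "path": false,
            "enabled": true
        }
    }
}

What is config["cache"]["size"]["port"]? "/tmp"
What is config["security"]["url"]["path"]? "localhost"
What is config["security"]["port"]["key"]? 3.74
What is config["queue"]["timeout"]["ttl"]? True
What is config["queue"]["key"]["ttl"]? True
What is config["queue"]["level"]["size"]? 27017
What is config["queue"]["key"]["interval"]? 1.14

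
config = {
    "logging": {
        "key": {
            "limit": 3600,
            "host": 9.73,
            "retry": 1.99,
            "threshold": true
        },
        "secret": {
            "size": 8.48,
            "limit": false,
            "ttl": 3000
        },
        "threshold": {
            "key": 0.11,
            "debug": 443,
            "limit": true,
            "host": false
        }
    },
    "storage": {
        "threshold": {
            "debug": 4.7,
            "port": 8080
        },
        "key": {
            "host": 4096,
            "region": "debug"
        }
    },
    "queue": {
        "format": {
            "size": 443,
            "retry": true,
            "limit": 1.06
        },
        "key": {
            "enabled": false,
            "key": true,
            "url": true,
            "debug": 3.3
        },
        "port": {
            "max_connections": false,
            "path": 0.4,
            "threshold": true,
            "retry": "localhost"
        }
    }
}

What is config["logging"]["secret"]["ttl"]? 3000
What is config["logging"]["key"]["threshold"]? True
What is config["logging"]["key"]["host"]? 9.73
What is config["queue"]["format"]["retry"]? True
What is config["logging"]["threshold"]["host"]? False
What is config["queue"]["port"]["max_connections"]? False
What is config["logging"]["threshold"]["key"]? 0.11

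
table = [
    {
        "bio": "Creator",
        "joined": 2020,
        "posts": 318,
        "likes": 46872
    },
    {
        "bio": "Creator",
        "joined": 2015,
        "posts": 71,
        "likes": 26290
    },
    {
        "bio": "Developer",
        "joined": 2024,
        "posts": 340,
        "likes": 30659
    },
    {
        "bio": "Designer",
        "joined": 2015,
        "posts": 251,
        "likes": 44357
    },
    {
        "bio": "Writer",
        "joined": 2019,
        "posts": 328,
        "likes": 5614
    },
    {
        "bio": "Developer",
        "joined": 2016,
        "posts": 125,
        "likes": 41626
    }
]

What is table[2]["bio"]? "Developer"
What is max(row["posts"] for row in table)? 340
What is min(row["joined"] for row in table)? 2015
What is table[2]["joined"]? 2024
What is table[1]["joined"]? 2015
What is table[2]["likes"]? 30659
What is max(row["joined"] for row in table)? 2024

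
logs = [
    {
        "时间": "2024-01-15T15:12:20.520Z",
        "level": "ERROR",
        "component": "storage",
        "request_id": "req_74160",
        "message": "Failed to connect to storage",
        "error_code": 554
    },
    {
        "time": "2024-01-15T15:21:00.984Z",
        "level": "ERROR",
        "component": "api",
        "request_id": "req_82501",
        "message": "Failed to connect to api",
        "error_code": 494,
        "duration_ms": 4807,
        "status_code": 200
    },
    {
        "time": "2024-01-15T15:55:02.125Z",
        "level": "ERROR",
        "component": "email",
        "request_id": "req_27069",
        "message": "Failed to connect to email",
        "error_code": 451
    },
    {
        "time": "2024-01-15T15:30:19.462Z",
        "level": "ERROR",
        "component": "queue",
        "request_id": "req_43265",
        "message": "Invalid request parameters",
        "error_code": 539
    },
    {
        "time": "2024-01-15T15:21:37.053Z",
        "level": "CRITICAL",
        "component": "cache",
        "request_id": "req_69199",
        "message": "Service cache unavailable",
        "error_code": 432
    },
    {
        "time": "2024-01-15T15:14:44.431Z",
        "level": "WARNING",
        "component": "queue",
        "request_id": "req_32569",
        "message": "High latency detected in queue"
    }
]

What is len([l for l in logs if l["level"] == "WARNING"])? 1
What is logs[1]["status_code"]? 200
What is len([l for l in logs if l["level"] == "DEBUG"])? 0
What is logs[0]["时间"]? "2024-01-15T15:12:20.520Z"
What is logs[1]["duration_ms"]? 4807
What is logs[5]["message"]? "High latency detected in queue"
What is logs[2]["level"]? "ERROR"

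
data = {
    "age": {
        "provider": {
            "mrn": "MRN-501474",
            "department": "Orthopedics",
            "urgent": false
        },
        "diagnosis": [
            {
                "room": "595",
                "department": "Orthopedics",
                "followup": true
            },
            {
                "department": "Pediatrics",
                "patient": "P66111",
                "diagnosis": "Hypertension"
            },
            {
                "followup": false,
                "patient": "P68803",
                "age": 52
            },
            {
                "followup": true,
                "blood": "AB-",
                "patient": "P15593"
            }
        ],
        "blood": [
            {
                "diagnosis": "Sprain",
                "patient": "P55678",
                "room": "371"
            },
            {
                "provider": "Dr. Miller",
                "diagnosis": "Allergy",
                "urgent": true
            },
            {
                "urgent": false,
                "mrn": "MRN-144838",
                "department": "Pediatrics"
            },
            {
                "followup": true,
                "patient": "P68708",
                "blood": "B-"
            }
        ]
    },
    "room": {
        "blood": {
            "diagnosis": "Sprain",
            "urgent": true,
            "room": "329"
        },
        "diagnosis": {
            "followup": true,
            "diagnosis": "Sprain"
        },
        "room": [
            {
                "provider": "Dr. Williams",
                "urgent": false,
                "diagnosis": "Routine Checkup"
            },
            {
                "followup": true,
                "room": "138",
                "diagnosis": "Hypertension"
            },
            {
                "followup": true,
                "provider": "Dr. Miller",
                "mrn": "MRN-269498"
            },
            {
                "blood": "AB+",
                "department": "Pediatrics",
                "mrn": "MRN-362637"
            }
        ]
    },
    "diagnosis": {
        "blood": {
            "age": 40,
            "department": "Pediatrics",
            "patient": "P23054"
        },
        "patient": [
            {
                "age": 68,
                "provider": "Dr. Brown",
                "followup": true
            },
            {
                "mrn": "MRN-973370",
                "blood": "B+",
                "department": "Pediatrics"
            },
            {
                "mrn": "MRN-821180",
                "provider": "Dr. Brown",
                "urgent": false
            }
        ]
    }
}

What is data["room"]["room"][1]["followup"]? True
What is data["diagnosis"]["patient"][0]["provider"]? "Dr. Brown"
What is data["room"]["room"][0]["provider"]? "Dr. Williams"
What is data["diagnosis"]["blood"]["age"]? 40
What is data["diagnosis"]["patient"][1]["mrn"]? "MRN-973370"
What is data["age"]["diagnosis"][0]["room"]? "595"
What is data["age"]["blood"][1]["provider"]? "Dr. Miller"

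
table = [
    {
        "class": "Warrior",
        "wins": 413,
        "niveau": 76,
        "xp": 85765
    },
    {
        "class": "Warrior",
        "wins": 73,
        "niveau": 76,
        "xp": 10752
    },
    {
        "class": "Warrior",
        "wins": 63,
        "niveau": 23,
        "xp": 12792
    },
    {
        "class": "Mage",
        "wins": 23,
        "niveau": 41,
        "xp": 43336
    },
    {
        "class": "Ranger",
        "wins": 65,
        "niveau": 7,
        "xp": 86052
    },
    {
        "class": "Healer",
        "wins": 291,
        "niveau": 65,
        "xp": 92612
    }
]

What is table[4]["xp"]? 86052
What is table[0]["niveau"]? 76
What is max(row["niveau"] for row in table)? 76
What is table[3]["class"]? "Mage"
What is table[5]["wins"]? 291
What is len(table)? 6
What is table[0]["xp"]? 85765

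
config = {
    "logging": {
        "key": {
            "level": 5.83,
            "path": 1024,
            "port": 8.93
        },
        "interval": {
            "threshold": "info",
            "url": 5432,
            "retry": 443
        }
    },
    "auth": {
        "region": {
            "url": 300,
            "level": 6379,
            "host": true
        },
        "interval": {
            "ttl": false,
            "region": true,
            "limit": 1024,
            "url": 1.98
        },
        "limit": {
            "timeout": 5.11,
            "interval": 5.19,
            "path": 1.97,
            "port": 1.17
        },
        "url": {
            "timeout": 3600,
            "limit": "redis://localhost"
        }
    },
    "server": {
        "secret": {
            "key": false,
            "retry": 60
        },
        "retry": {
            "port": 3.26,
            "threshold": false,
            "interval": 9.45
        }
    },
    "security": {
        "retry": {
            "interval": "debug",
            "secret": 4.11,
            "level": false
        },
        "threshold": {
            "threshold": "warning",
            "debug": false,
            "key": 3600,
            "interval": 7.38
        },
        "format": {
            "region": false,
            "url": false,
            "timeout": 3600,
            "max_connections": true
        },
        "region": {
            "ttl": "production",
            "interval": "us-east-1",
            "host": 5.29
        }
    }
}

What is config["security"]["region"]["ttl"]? "production"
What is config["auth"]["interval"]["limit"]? 1024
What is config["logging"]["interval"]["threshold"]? "info"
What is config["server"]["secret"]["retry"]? 60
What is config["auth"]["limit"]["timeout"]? 5.11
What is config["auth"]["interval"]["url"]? 1.98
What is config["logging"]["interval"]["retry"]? 443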